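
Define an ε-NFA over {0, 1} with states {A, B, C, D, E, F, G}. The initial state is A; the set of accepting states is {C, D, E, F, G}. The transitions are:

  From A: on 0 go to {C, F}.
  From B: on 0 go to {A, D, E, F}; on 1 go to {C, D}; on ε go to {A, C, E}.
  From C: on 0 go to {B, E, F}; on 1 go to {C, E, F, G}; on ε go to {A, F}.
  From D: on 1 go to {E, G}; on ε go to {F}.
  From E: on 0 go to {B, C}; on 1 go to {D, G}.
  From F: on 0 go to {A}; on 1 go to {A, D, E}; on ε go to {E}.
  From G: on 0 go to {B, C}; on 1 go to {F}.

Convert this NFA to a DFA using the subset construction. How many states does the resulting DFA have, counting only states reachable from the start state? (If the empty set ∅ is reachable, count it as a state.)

6

Start state of the DFA: {A} (ε-closure of the NFA start).
{A} --0--> {A, C, E, F}  [new]
{A} --1--> ∅  [new]
{A, C, E, F} --0--> {A, B, C, E, F}  [new]
{A, C, E, F} --1--> {A, C, D, E, F, G}  [new]
∅ --0--> ∅  [seen]
∅ --1--> ∅  [seen]
{A, B, C, E, F} --0--> {A, B, C, D, E, F}  [new]
{A, B, C, E, F} --1--> {A, C, D, E, F, G}  [seen]
{A, C, D, E, F, G} --0--> {A, B, C, E, F}  [seen]
{A, C, D, E, F, G} --1--> {A, C, D, E, F, G}  [seen]
{A, B, C, D, E, F} --0--> {A, B, C, D, E, F}  [seen]
{A, B, C, D, E, F} --1--> {A, C, D, E, F, G}  [seen]
Reachable DFA states: {A}, {A, C, E, F}, ∅, {A, B, C, E, F}, {A, C, D, E, F, G}, {A, B, C, D, E, F}.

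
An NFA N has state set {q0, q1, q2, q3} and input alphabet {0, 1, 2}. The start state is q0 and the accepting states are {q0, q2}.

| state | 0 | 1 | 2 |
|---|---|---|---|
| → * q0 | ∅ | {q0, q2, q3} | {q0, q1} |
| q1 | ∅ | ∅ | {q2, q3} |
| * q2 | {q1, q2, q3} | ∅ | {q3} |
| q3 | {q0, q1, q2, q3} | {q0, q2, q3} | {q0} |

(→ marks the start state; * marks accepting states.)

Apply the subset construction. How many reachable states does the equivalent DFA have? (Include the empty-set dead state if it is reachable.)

Start state of the DFA: {q0}.
{q0} --0--> ∅  [new]
{q0} --1--> {q0, q2, q3}  [new]
{q0} --2--> {q0, q1}  [new]
∅ --0--> ∅  [seen]
∅ --1--> ∅  [seen]
∅ --2--> ∅  [seen]
{q0, q2, q3} --0--> {q0, q1, q2, q3}  [new]
{q0, q2, q3} --1--> {q0, q2, q3}  [seen]
{q0, q2, q3} --2--> {q0, q1, q3}  [new]
{q0, q1} --0--> ∅  [seen]
{q0, q1} --1--> {q0, q2, q3}  [seen]
{q0, q1} --2--> {q0, q1, q2, q3}  [seen]
{q0, q1, q2, q3} --0--> {q0, q1, q2, q3}  [seen]
{q0, q1, q2, q3} --1--> {q0, q2, q3}  [seen]
{q0, q1, q2, q3} --2--> {q0, q1, q2, q3}  [seen]
{q0, q1, q3} --0--> {q0, q1, q2, q3}  [seen]
{q0, q1, q3} --1--> {q0, q2, q3}  [seen]
{q0, q1, q3} --2--> {q0, q1, q2, q3}  [seen]
Reachable DFA states: {q0}, ∅, {q0, q2, q3}, {q0, q1}, {q0, q1, q2, q3}, {q0, q1, q3}.

6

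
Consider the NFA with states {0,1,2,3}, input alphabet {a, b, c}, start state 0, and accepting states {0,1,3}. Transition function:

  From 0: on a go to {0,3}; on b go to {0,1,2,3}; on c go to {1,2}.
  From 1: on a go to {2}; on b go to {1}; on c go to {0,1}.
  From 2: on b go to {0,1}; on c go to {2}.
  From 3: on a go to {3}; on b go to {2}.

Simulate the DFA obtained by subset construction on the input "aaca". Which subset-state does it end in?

Start: {0}.
δ(0,a) = {0,3}.
Union: {0,3}.
After a: {0,3}.
δ(0,a) = {0,3}; δ(3,a) = {3}.
Union: {0,3}.
After a: {0,3}.
δ(0,c) = {1,2}; δ(3,c) = ∅.
Union: {1,2}.
After c: {1,2}.
δ(1,a) = {2}; δ(2,a) = ∅.
Union: {2}.
After a: {2}.

{2}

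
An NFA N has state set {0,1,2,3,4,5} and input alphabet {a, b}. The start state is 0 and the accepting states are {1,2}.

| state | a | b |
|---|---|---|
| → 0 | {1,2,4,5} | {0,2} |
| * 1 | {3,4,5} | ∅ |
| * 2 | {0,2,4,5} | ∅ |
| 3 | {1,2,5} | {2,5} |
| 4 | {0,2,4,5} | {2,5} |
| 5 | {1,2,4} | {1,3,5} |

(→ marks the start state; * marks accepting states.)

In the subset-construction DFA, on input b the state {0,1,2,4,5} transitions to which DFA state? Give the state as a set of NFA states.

δ(0,b) = {0,2}; δ(1,b) = ∅; δ(2,b) = ∅; δ(4,b) = {2,5}; δ(5,b) = {1,3,5}.
Union: {0,1,2,3,5}.

{0,1,2,3,5}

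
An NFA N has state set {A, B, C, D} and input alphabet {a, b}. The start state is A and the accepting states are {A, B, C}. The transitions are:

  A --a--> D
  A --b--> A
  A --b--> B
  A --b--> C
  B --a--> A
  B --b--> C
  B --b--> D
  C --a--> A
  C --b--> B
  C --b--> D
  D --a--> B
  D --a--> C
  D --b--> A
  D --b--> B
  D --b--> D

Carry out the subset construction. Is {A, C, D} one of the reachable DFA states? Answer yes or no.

Start state of the DFA: {A}.
{A} --a--> {D}  [new]
{A} --b--> {A, B, C}  [new]
{D} --a--> {B, C}  [new]
{D} --b--> {A, B, D}  [new]
{A, B, C} --a--> {A, D}  [new]
{A, B, C} --b--> {A, B, C, D}  [new]
{B, C} --a--> {A}  [seen]
{B, C} --b--> {B, C, D}  [new]
{A, B, D} --a--> {A, B, C, D}  [seen]
{A, B, D} --b--> {A, B, C, D}  [seen]
{A, D} --a--> {B, C, D}  [seen]
{A, D} --b--> {A, B, C, D}  [seen]
{A, B, C, D} --a--> {A, B, C, D}  [seen]
{A, B, C, D} --b--> {A, B, C, D}  [seen]
{B, C, D} --a--> {A, B, C}  [seen]
{B, C, D} --b--> {A, B, C, D}  [seen]
Reachable DFA states: {A}, {D}, {A, B, C}, {B, C}, {A, B, D}, {A, D}, {A, B, C, D}, {B, C, D}.
{A, C, D} is not among them.

no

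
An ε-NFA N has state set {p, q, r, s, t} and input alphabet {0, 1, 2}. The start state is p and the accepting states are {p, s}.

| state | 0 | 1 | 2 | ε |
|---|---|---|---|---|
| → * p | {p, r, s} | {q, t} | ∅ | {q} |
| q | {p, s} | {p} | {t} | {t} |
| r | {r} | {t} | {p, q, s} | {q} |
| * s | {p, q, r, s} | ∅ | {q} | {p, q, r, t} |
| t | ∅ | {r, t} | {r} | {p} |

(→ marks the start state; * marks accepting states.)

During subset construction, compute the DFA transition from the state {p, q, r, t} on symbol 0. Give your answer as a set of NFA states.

{p, q, r, s, t}

δ(p,0) = {p, r, s}; δ(q,0) = {p, s}; δ(r,0) = {r}; δ(t,0) = ∅.
Union: {p, r, s}.
ε-closure gives {p, q, r, s, t}.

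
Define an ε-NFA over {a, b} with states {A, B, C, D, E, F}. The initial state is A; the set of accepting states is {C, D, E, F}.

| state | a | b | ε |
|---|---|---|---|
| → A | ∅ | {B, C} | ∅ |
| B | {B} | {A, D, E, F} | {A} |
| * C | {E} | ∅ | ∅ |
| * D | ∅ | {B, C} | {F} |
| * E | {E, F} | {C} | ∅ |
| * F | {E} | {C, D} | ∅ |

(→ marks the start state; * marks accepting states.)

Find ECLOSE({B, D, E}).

Begin with {B, D, E}.
B →ε {A}; add A.
D →ε {F}; add F.
ε-closure = {A, B, D, E, F}.

{A, B, D, E, F}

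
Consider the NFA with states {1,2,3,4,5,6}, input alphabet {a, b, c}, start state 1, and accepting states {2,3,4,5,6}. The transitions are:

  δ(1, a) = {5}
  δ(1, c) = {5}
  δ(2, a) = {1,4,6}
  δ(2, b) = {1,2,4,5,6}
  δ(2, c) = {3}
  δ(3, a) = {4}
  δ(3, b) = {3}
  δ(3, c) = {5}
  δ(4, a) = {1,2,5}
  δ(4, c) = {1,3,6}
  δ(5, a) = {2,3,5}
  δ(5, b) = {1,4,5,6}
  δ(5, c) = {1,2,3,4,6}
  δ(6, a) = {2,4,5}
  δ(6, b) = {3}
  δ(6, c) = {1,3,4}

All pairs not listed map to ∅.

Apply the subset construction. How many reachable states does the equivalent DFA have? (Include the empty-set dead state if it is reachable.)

Start state of the DFA: {1}.
{1} --a--> {5}  [new]
{1} --b--> ∅  [new]
{1} --c--> {5}  [seen]
{5} --a--> {2,3,5}  [new]
{5} --b--> {1,4,5,6}  [new]
{5} --c--> {1,2,3,4,6}  [new]
∅ --a--> ∅  [seen]
∅ --b--> ∅  [seen]
∅ --c--> ∅  [seen]
{2,3,5} --a--> {1,2,3,4,5,6}  [new]
{2,3,5} --b--> {1,2,3,4,5,6}  [seen]
{2,3,5} --c--> {1,2,3,4,5,6}  [seen]
{1,4,5,6} --a--> {1,2,3,4,5}  [new]
{1,4,5,6} --b--> {1,3,4,5,6}  [new]
{1,4,5,6} --c--> {1,2,3,4,5,6}  [seen]
{1,2,3,4,6} --a--> {1,2,4,5,6}  [new]
{1,2,3,4,6} --b--> {1,2,3,4,5,6}  [seen]
{1,2,3,4,6} --c--> {1,3,4,5,6}  [seen]
{1,2,3,4,5,6} --a--> {1,2,3,4,5,6}  [seen]
{1,2,3,4,5,6} --b--> {1,2,3,4,5,6}  [seen]
{1,2,3,4,5,6} --c--> {1,2,3,4,5,6}  [seen]
{1,2,3,4,5} --a--> {1,2,3,4,5,6}  [seen]
{1,2,3,4,5} --b--> {1,2,3,4,5,6}  [seen]
{1,2,3,4,5} --c--> {1,2,3,4,5,6}  [seen]
{1,3,4,5,6} --a--> {1,2,3,4,5}  [seen]
{1,3,4,5,6} --b--> {1,3,4,5,6}  [seen]
{1,3,4,5,6} --c--> {1,2,3,4,5,6}  [seen]
{1,2,4,5,6} --a--> {1,2,3,4,5,6}  [seen]
{1,2,4,5,6} --b--> {1,2,3,4,5,6}  [seen]
{1,2,4,5,6} --c--> {1,2,3,4,5,6}  [seen]
Reachable DFA states: {1}, {5}, ∅, {2,3,5}, {1,4,5,6}, {1,2,3,4,6}, {1,2,3,4,5,6}, {1,2,3,4,5}, {1,3,4,5,6}, {1,2,4,5,6}.

10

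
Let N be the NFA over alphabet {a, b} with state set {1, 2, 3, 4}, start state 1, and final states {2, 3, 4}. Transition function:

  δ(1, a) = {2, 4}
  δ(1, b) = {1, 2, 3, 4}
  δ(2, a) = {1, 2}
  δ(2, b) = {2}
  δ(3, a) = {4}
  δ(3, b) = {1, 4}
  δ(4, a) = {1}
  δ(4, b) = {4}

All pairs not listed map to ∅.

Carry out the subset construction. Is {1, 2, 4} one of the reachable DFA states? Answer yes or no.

yes

Start state of the DFA: {1}.
{1} --a--> {2, 4}  [new]
{1} --b--> {1, 2, 3, 4}  [new]
{2, 4} --a--> {1, 2}  [new]
{2, 4} --b--> {2, 4}  [seen]
{1, 2, 3, 4} --a--> {1, 2, 4}  [new]
{1, 2, 3, 4} --b--> {1, 2, 3, 4}  [seen]
{1, 2} --a--> {1, 2, 4}  [seen]
{1, 2} --b--> {1, 2, 3, 4}  [seen]
{1, 2, 4} --a--> {1, 2, 4}  [seen]
{1, 2, 4} --b--> {1, 2, 3, 4}  [seen]
Reachable DFA states: {1}, {2, 4}, {1, 2, 3, 4}, {1, 2}, {1, 2, 4}.
{1, 2, 4} is among them.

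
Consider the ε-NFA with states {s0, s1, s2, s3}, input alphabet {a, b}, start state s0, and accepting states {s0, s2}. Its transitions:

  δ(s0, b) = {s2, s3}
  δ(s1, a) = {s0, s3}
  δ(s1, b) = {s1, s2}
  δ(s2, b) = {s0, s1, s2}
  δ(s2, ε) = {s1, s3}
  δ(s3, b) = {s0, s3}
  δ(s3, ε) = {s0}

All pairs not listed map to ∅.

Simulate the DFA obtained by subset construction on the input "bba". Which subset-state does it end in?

{s0, s3}

Start: {s0}.
δ(s0,b) = {s2, s3}.
Union: {s2, s3}.
ε-closure gives {s0, s1, s2, s3}.
After b: {s0, s1, s2, s3}.
δ(s0,b) = {s2, s3}; δ(s1,b) = {s1, s2}; δ(s2,b) = {s0, s1, s2}; δ(s3,b) = {s0, s3}.
Union: {s0, s1, s2, s3}.
After b: {s0, s1, s2, s3}.
δ(s0,a) = ∅; δ(s1,a) = {s0, s3}; δ(s2,a) = ∅; δ(s3,a) = ∅.
Union: {s0, s3}.
After a: {s0, s3}.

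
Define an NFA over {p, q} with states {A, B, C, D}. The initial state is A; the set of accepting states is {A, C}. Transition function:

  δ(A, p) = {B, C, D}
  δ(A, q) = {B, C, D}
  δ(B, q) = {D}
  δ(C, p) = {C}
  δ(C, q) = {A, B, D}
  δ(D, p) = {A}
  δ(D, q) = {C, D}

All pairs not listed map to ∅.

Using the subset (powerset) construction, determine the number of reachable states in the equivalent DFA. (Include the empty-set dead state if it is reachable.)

Start state of the DFA: {A}.
{A} --p--> {B, C, D}  [new]
{A} --q--> {B, C, D}  [seen]
{B, C, D} --p--> {A, C}  [new]
{B, C, D} --q--> {A, B, C, D}  [new]
{A, C} --p--> {B, C, D}  [seen]
{A, C} --q--> {A, B, C, D}  [seen]
{A, B, C, D} --p--> {A, B, C, D}  [seen]
{A, B, C, D} --q--> {A, B, C, D}  [seen]
Reachable DFA states: {A}, {B, C, D}, {A, C}, {A, B, C, D}.

4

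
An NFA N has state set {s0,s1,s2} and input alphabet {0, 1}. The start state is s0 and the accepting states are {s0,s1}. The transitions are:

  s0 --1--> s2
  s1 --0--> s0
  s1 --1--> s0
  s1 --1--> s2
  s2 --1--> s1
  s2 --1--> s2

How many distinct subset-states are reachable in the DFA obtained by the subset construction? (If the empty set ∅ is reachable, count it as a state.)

5

Start state of the DFA: {s0}.
{s0} --0--> ∅  [new]
{s0} --1--> {s2}  [new]
∅ --0--> ∅  [seen]
∅ --1--> ∅  [seen]
{s2} --0--> ∅  [seen]
{s2} --1--> {s1,s2}  [new]
{s1,s2} --0--> {s0}  [seen]
{s1,s2} --1--> {s0,s1,s2}  [new]
{s0,s1,s2} --0--> {s0}  [seen]
{s0,s1,s2} --1--> {s0,s1,s2}  [seen]
Reachable DFA states: {s0}, ∅, {s2}, {s1,s2}, {s0,s1,s2}.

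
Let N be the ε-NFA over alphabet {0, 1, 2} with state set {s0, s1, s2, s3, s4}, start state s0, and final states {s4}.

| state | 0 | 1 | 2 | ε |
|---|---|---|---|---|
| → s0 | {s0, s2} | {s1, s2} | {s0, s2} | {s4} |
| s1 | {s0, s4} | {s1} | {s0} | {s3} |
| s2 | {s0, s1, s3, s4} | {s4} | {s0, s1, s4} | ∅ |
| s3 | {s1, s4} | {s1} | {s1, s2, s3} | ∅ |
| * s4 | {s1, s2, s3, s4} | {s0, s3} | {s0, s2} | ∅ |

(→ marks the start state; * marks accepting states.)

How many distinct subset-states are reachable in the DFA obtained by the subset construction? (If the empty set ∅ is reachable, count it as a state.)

3

Start state of the DFA: {s0, s4} (ε-closure of the NFA start).
{s0, s4} --0--> {s0, s1, s2, s3, s4}  [new]
{s0, s4} --1--> {s0, s1, s2, s3, s4}  [seen]
{s0, s4} --2--> {s0, s2, s4}  [new]
{s0, s1, s2, s3, s4} --0--> {s0, s1, s2, s3, s4}  [seen]
{s0, s1, s2, s3, s4} --1--> {s0, s1, s2, s3, s4}  [seen]
{s0, s1, s2, s3, s4} --2--> {s0, s1, s2, s3, s4}  [seen]
{s0, s2, s4} --0--> {s0, s1, s2, s3, s4}  [seen]
{s0, s2, s4} --1--> {s0, s1, s2, s3, s4}  [seen]
{s0, s2, s4} --2--> {s0, s1, s2, s3, s4}  [seen]
Reachable DFA states: {s0, s4}, {s0, s1, s2, s3, s4}, {s0, s2, s4}.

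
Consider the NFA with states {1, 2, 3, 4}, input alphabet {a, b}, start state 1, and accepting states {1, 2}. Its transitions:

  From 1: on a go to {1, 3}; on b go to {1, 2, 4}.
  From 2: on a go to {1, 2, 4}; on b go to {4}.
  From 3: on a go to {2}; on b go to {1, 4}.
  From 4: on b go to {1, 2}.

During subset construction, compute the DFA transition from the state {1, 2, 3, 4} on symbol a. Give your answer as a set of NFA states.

{1, 2, 3, 4}

δ(1,a) = {1, 3}; δ(2,a) = {1, 2, 4}; δ(3,a) = {2}; δ(4,a) = ∅.
Union: {1, 2, 3, 4}.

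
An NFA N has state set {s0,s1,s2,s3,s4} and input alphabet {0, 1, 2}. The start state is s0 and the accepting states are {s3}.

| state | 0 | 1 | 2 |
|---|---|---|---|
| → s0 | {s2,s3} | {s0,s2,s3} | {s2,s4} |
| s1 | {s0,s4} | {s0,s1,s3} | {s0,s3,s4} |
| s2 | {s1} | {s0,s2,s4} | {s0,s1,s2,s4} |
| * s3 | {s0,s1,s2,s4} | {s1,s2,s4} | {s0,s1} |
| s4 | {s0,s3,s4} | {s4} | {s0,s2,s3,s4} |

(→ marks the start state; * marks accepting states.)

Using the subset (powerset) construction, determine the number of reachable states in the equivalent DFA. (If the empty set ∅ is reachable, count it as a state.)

Start state of the DFA: {s0}.
{s0} --0--> {s2,s3}  [new]
{s0} --1--> {s0,s2,s3}  [new]
{s0} --2--> {s2,s4}  [new]
{s2,s3} --0--> {s0,s1,s2,s4}  [new]
{s2,s3} --1--> {s0,s1,s2,s4}  [seen]
{s2,s3} --2--> {s0,s1,s2,s4}  [seen]
{s0,s2,s3} --0--> {s0,s1,s2,s3,s4}  [new]
{s0,s2,s3} --1--> {s0,s1,s2,s3,s4}  [seen]
{s0,s2,s3} --2--> {s0,s1,s2,s4}  [seen]
{s2,s4} --0--> {s0,s1,s3,s4}  [new]
{s2,s4} --1--> {s0,s2,s4}  [new]
{s2,s4} --2--> {s0,s1,s2,s3,s4}  [seen]
{s0,s1,s2,s4} --0--> {s0,s1,s2,s3,s4}  [seen]
{s0,s1,s2,s4} --1--> {s0,s1,s2,s3,s4}  [seen]
{s0,s1,s2,s4} --2--> {s0,s1,s2,s3,s4}  [seen]
{s0,s1,s2,s3,s4} --0--> {s0,s1,s2,s3,s4}  [seen]
{s0,s1,s2,s3,s4} --1--> {s0,s1,s2,s3,s4}  [seen]
{s0,s1,s2,s3,s4} --2--> {s0,s1,s2,s3,s4}  [seen]
{s0,s1,s3,s4} --0--> {s0,s1,s2,s3,s4}  [seen]
{s0,s1,s3,s4} --1--> {s0,s1,s2,s3,s4}  [seen]
{s0,s1,s3,s4} --2--> {s0,s1,s2,s3,s4}  [seen]
{s0,s2,s4} --0--> {s0,s1,s2,s3,s4}  [seen]
{s0,s2,s4} --1--> {s0,s2,s3,s4}  [new]
{s0,s2,s4} --2--> {s0,s1,s2,s3,s4}  [seen]
{s0,s2,s3,s4} --0--> {s0,s1,s2,s3,s4}  [seen]
{s0,s2,s3,s4} --1--> {s0,s1,s2,s3,s4}  [seen]
{s0,s2,s3,s4} --2--> {s0,s1,s2,s3,s4}  [seen]
Reachable DFA states: {s0}, {s2,s3}, {s0,s2,s3}, {s2,s4}, {s0,s1,s2,s4}, {s0,s1,s2,s3,s4}, {s0,s1,s3,s4}, {s0,s2,s4}, {s0,s2,s3,s4}.

9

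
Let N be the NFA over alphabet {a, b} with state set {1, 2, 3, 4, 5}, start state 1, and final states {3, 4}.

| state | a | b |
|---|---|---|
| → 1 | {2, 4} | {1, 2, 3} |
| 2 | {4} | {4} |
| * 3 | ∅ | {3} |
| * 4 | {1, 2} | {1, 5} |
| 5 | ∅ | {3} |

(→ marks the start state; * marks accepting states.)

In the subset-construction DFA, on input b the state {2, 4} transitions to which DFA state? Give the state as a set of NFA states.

δ(2,b) = {4}; δ(4,b) = {1, 5}.
Union: {1, 4, 5}.

{1, 4, 5}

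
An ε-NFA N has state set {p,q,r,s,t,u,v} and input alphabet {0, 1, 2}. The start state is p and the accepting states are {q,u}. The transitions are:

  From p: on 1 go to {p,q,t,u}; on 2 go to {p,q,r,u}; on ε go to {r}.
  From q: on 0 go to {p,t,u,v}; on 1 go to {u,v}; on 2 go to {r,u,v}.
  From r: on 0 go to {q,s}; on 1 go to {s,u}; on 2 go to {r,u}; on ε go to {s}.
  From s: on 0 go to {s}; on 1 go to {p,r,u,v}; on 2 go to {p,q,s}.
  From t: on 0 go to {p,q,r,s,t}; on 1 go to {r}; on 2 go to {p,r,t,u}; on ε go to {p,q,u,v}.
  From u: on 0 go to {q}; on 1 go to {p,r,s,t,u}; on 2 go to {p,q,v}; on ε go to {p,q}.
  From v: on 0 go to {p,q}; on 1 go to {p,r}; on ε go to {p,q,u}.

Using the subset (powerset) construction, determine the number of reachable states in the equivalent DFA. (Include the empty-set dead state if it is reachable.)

5

Start state of the DFA: {p,r,s} (ε-closure of the NFA start).
{p,r,s} --0--> {q,s}  [new]
{p,r,s} --1--> {p,q,r,s,t,u,v}  [new]
{p,r,s} --2--> {p,q,r,s,u}  [new]
{q,s} --0--> {p,q,r,s,t,u,v}  [seen]
{q,s} --1--> {p,q,r,s,u,v}  [new]
{q,s} --2--> {p,q,r,s,u,v}  [seen]
{p,q,r,s,t,u,v} --0--> {p,q,r,s,t,u,v}  [seen]
{p,q,r,s,t,u,v} --1--> {p,q,r,s,t,u,v}  [seen]
{p,q,r,s,t,u,v} --2--> {p,q,r,s,t,u,v}  [seen]
{p,q,r,s,u} --0--> {p,q,r,s,t,u,v}  [seen]
{p,q,r,s,u} --1--> {p,q,r,s,t,u,v}  [seen]
{p,q,r,s,u} --2--> {p,q,r,s,u,v}  [seen]
{p,q,r,s,u,v} --0--> {p,q,r,s,t,u,v}  [seen]
{p,q,r,s,u,v} --1--> {p,q,r,s,t,u,v}  [seen]
{p,q,r,s,u,v} --2--> {p,q,r,s,u,v}  [seen]
Reachable DFA states: {p,r,s}, {q,s}, {p,q,r,s,t,u,v}, {p,q,r,s,u}, {p,q,r,s,u,v}.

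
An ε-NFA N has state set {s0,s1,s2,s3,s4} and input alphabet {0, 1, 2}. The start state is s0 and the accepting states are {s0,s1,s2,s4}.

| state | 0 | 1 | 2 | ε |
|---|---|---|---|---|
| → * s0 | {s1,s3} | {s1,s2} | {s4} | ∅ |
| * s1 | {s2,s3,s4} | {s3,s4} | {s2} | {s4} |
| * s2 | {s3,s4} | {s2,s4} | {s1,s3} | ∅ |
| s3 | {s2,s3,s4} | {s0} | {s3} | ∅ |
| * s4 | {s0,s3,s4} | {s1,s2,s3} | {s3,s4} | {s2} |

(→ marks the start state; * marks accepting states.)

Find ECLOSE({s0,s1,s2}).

{s0,s1,s2,s4}

Begin with {s0,s1,s2}.
s1 →ε {s4}; add s4.
ε-closure = {s0,s1,s2,s4}.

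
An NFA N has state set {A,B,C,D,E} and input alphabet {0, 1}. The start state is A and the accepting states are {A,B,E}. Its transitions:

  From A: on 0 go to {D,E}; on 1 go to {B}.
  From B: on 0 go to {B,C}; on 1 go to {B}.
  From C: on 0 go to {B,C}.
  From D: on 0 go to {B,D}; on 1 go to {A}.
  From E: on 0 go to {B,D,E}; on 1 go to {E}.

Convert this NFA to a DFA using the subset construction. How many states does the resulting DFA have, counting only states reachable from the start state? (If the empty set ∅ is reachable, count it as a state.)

Start state of the DFA: {A}.
{A} --0--> {D,E}  [new]
{A} --1--> {B}  [new]
{D,E} --0--> {B,D,E}  [new]
{D,E} --1--> {A,E}  [new]
{B} --0--> {B,C}  [new]
{B} --1--> {B}  [seen]
{B,D,E} --0--> {B,C,D,E}  [new]
{B,D,E} --1--> {A,B,E}  [new]
{A,E} --0--> {B,D,E}  [seen]
{A,E} --1--> {B,E}  [new]
{B,C} --0--> {B,C}  [seen]
{B,C} --1--> {B}  [seen]
{B,C,D,E} --0--> {B,C,D,E}  [seen]
{B,C,D,E} --1--> {A,B,E}  [seen]
{A,B,E} --0--> {B,C,D,E}  [seen]
{A,B,E} --1--> {B,E}  [seen]
{B,E} --0--> {B,C,D,E}  [seen]
{B,E} --1--> {B,E}  [seen]
Reachable DFA states: {A}, {D,E}, {B}, {B,D,E}, {A,E}, {B,C}, {B,C,D,E}, {A,B,E}, {B,E}.

9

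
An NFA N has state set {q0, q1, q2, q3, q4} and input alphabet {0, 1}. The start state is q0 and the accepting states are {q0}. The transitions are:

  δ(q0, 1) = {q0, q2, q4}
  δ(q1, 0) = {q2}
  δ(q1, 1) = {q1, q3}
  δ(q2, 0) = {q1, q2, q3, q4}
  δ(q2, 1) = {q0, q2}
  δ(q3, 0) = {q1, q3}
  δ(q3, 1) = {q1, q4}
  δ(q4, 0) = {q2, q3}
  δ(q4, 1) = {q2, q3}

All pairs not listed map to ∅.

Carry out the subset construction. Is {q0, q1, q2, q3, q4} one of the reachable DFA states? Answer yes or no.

yes

Start state of the DFA: {q0}.
{q0} --0--> ∅  [new]
{q0} --1--> {q0, q2, q4}  [new]
∅ --0--> ∅  [seen]
∅ --1--> ∅  [seen]
{q0, q2, q4} --0--> {q1, q2, q3, q4}  [new]
{q0, q2, q4} --1--> {q0, q2, q3, q4}  [new]
{q1, q2, q3, q4} --0--> {q1, q2, q3, q4}  [seen]
{q1, q2, q3, q4} --1--> {q0, q1, q2, q3, q4}  [new]
{q0, q2, q3, q4} --0--> {q1, q2, q3, q4}  [seen]
{q0, q2, q3, q4} --1--> {q0, q1, q2, q3, q4}  [seen]
{q0, q1, q2, q3, q4} --0--> {q1, q2, q3, q4}  [seen]
{q0, q1, q2, q3, q4} --1--> {q0, q1, q2, q3, q4}  [seen]
Reachable DFA states: {q0}, ∅, {q0, q2, q4}, {q1, q2, q3, q4}, {q0, q2, q3, q4}, {q0, q1, q2, q3, q4}.
{q0, q1, q2, q3, q4} is among them.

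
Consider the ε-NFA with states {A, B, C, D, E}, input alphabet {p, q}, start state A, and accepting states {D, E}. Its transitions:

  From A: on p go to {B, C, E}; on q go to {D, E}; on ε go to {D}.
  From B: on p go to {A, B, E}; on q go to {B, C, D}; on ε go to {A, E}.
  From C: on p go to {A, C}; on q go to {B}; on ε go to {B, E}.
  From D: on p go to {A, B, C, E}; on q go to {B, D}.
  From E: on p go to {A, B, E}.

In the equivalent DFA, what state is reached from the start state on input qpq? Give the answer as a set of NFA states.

{A, B, C, D, E}

Start: {A, D}.
δ(A,q) = {D, E}; δ(D,q) = {B, D}.
Union: {B, D, E}.
ε-closure gives {A, B, D, E}.
After q: {A, B, D, E}.
δ(A,p) = {B, C, E}; δ(B,p) = {A, B, E}; δ(D,p) = {A, B, C, E}; δ(E,p) = {A, B, E}.
Union: {A, B, C, E}.
ε-closure gives {A, B, C, D, E}.
After p: {A, B, C, D, E}.
δ(A,q) = {D, E}; δ(B,q) = {B, C, D}; δ(C,q) = {B}; δ(D,q) = {B, D}; δ(E,q) = ∅.
Union: {B, C, D, E}.
ε-closure gives {A, B, C, D, E}.
After q: {A, B, C, D, E}.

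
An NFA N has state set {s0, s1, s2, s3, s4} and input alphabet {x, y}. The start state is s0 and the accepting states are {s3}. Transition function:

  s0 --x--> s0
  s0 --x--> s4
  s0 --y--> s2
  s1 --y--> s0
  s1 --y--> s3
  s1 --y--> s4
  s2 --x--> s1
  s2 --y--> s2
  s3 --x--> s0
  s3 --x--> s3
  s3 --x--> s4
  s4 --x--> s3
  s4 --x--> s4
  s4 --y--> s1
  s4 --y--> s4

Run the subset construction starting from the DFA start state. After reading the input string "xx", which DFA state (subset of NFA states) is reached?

{s0, s3, s4}

Start: {s0}.
δ(s0,x) = {s0, s4}.
Union: {s0, s4}.
After x: {s0, s4}.
δ(s0,x) = {s0, s4}; δ(s4,x) = {s3, s4}.
Union: {s0, s3, s4}.
After x: {s0, s3, s4}.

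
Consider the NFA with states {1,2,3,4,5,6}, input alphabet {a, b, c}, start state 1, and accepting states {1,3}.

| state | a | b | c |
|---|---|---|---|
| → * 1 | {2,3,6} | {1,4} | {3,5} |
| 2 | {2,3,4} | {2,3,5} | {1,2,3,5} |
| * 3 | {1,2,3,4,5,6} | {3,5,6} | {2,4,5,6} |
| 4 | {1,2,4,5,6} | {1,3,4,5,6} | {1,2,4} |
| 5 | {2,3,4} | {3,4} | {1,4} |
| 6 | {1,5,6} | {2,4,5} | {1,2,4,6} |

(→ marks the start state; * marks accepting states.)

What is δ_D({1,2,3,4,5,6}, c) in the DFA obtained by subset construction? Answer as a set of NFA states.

{1,2,3,4,5,6}

δ(1,c) = {3,5}; δ(2,c) = {1,2,3,5}; δ(3,c) = {2,4,5,6}; δ(4,c) = {1,2,4}; δ(5,c) = {1,4}; δ(6,c) = {1,2,4,6}.
Union: {1,2,3,4,5,6}.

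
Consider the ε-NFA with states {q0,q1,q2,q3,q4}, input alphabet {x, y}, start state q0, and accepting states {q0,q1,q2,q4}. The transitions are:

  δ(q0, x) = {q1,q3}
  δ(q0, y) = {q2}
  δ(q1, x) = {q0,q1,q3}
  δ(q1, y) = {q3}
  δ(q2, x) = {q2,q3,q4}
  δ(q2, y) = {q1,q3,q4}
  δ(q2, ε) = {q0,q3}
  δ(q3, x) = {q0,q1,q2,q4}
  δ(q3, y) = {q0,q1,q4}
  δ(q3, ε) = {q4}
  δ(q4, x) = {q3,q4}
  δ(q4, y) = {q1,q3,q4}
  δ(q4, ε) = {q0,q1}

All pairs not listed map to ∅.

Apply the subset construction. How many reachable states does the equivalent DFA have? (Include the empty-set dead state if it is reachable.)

3

Start state of the DFA: {q0} (ε-closure of the NFA start).
{q0} --x--> {q0,q1,q3,q4}  [new]
{q0} --y--> {q0,q1,q2,q3,q4}  [new]
{q0,q1,q3,q4} --x--> {q0,q1,q2,q3,q4}  [seen]
{q0,q1,q3,q4} --y--> {q0,q1,q2,q3,q4}  [seen]
{q0,q1,q2,q3,q4} --x--> {q0,q1,q2,q3,q4}  [seen]
{q0,q1,q2,q3,q4} --y--> {q0,q1,q2,q3,q4}  [seen]
Reachable DFA states: {q0}, {q0,q1,q3,q4}, {q0,q1,q2,q3,q4}.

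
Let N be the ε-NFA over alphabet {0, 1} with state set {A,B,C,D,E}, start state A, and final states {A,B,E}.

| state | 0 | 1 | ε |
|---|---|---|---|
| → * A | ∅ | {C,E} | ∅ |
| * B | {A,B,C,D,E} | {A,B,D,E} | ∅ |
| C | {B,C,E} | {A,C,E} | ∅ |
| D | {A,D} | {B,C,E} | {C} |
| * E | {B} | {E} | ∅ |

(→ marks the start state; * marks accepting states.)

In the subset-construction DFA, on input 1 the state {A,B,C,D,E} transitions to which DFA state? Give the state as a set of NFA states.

{A,B,C,D,E}

δ(A,1) = {C,E}; δ(B,1) = {A,B,D,E}; δ(C,1) = {A,C,E}; δ(D,1) = {B,C,E}; δ(E,1) = {E}.
Union: {A,B,C,D,E}.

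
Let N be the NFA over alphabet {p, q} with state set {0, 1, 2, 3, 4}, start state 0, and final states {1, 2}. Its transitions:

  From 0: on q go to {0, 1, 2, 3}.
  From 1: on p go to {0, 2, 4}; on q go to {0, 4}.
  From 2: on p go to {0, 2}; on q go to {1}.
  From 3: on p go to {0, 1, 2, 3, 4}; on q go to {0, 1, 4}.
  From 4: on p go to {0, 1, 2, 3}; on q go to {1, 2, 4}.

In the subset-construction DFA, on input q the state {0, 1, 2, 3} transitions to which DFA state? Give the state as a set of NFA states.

{0, 1, 2, 3, 4}

δ(0,q) = {0, 1, 2, 3}; δ(1,q) = {0, 4}; δ(2,q) = {1}; δ(3,q) = {0, 1, 4}.
Union: {0, 1, 2, 3, 4}.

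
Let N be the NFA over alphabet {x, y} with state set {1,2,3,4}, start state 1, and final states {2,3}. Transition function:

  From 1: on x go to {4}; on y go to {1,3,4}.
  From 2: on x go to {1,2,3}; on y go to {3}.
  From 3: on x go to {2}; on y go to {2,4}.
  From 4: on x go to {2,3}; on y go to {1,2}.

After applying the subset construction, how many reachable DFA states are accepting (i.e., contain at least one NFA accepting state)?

Start state of the DFA: {1}.
{1} --x--> {4}  [new]
{1} --y--> {1,3,4}  [new]
{4} --x--> {2,3}  [new]
{4} --y--> {1,2}  [new]
{1,3,4} --x--> {2,3,4}  [new]
{1,3,4} --y--> {1,2,3,4}  [new]
{2,3} --x--> {1,2,3}  [new]
{2,3} --y--> {2,3,4}  [seen]
{1,2} --x--> {1,2,3,4}  [seen]
{1,2} --y--> {1,3,4}  [seen]
{2,3,4} --x--> {1,2,3}  [seen]
{2,3,4} --y--> {1,2,3,4}  [seen]
{1,2,3,4} --x--> {1,2,3,4}  [seen]
{1,2,3,4} --y--> {1,2,3,4}  [seen]
{1,2,3} --x--> {1,2,3,4}  [seen]
{1,2,3} --y--> {1,2,3,4}  [seen]
Reachable DFA states: {1}, {4}, {1,3,4}, {2,3}, {1,2}, {2,3,4}, {1,2,3,4}, {1,2,3}.
Accepting DFA states (contain an NFA accepting state): {1,3,4}, {2,3}, {1,2}, {2,3,4}, {1,2,3,4}, {1,2,3}.

6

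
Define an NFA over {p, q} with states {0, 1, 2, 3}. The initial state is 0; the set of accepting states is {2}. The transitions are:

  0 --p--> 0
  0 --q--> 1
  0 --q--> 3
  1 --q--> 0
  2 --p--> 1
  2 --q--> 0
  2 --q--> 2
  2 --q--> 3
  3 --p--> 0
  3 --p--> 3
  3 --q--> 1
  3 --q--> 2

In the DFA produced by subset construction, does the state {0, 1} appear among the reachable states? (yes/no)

Start state of the DFA: {0}.
{0} --p--> {0}  [seen]
{0} --q--> {1, 3}  [new]
{1, 3} --p--> {0, 3}  [new]
{1, 3} --q--> {0, 1, 2}  [new]
{0, 3} --p--> {0, 3}  [seen]
{0, 3} --q--> {1, 2, 3}  [new]
{0, 1, 2} --p--> {0, 1}  [new]
{0, 1, 2} --q--> {0, 1, 2, 3}  [new]
{1, 2, 3} --p--> {0, 1, 3}  [new]
{1, 2, 3} --q--> {0, 1, 2, 3}  [seen]
{0, 1} --p--> {0}  [seen]
{0, 1} --q--> {0, 1, 3}  [seen]
{0, 1, 2, 3} --p--> {0, 1, 3}  [seen]
{0, 1, 2, 3} --q--> {0, 1, 2, 3}  [seen]
{0, 1, 3} --p--> {0, 3}  [seen]
{0, 1, 3} --q--> {0, 1, 2, 3}  [seen]
Reachable DFA states: {0}, {1, 3}, {0, 3}, {0, 1, 2}, {1, 2, 3}, {0, 1}, {0, 1, 2, 3}, {0, 1, 3}.
{0, 1} is among them.

yes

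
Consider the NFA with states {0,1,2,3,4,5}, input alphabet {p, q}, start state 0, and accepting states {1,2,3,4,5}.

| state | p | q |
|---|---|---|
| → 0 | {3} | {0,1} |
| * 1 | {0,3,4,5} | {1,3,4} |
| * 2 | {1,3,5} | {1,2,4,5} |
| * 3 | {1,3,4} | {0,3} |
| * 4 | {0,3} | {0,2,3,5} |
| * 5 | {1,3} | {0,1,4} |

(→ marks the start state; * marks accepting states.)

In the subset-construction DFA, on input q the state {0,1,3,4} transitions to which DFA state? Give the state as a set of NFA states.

{0,1,2,3,4,5}

δ(0,q) = {0,1}; δ(1,q) = {1,3,4}; δ(3,q) = {0,3}; δ(4,q) = {0,2,3,5}.
Union: {0,1,2,3,4,5}.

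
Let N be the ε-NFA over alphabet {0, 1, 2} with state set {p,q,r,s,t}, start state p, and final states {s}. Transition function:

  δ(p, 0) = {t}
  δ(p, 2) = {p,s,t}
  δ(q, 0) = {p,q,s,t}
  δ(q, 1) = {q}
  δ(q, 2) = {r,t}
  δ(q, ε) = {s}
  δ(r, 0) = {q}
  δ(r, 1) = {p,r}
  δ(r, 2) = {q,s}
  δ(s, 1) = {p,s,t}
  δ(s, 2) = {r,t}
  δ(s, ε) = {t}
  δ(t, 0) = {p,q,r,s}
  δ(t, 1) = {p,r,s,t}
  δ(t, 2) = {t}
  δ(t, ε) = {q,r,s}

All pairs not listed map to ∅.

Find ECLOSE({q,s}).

Begin with {q,s}.
s →ε {t}; add t.
t →ε {q,r,s}; add r.
ε-closure = {q,r,s,t}.

{q,r,s,t}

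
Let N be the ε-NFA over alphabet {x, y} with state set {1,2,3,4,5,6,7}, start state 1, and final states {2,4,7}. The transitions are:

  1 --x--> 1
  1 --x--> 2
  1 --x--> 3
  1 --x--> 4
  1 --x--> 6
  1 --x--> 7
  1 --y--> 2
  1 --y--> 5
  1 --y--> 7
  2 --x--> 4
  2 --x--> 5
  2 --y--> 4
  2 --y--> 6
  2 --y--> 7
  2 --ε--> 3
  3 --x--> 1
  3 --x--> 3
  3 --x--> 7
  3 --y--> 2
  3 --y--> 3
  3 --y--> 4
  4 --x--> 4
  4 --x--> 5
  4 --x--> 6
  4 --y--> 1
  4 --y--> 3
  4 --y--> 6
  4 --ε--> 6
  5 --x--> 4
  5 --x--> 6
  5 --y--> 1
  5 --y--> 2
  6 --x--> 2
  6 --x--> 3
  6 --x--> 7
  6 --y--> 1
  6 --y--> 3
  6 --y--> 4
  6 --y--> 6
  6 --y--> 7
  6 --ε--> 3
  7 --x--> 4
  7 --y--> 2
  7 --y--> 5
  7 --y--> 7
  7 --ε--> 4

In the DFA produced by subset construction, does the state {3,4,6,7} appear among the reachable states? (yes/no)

no

Start state of the DFA: {1} (ε-closure of the NFA start).
{1} --x--> {1,2,3,4,6,7}  [new]
{1} --y--> {2,3,4,5,6,7}  [new]
{1,2,3,4,6,7} --x--> {1,2,3,4,5,6,7}  [new]
{1,2,3,4,6,7} --y--> {1,2,3,4,5,6,7}  [seen]
{2,3,4,5,6,7} --x--> {1,2,3,4,5,6,7}  [seen]
{2,3,4,5,6,7} --y--> {1,2,3,4,5,6,7}  [seen]
{1,2,3,4,5,6,7} --x--> {1,2,3,4,5,6,7}  [seen]
{1,2,3,4,5,6,7} --y--> {1,2,3,4,5,6,7}  [seen]
Reachable DFA states: {1}, {1,2,3,4,6,7}, {2,3,4,5,6,7}, {1,2,3,4,5,6,7}.
{3,4,6,7} is not among them.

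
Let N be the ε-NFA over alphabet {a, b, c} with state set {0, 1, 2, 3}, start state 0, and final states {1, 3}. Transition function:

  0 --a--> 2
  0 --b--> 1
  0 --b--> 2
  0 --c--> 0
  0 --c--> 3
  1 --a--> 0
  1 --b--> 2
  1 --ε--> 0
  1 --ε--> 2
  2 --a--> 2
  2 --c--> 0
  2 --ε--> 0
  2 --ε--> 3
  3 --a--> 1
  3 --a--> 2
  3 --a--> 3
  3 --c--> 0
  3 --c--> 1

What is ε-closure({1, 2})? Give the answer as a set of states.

{0, 1, 2, 3}

Begin with {1, 2}.
1 →ε {0, 2}; add 0.
2 →ε {0, 3}; add 3.
ε-closure = {0, 1, 2, 3}.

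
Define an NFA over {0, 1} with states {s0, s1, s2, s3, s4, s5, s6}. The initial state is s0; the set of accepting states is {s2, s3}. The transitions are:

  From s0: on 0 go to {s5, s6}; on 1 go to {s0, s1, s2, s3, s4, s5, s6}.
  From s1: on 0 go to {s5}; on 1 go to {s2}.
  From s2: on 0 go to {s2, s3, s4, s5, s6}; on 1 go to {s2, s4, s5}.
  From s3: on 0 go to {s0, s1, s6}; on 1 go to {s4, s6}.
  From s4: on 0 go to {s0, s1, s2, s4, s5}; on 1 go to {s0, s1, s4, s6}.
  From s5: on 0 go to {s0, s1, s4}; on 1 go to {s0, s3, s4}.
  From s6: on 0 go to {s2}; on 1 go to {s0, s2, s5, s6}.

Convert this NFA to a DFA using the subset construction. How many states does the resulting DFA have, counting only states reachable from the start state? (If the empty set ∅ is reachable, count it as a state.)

5

Start state of the DFA: {s0}.
{s0} --0--> {s5, s6}  [new]
{s0} --1--> {s0, s1, s2, s3, s4, s5, s6}  [new]
{s5, s6} --0--> {s0, s1, s2, s4}  [new]
{s5, s6} --1--> {s0, s2, s3, s4, s5, s6}  [new]
{s0, s1, s2, s3, s4, s5, s6} --0--> {s0, s1, s2, s3, s4, s5, s6}  [seen]
{s0, s1, s2, s3, s4, s5, s6} --1--> {s0, s1, s2, s3, s4, s5, s6}  [seen]
{s0, s1, s2, s4} --0--> {s0, s1, s2, s3, s4, s5, s6}  [seen]
{s0, s1, s2, s4} --1--> {s0, s1, s2, s3, s4, s5, s6}  [seen]
{s0, s2, s3, s4, s5, s6} --0--> {s0, s1, s2, s3, s4, s5, s6}  [seen]
{s0, s2, s3, s4, s5, s6} --1--> {s0, s1, s2, s3, s4, s5, s6}  [seen]
Reachable DFA states: {s0}, {s5, s6}, {s0, s1, s2, s3, s4, s5, s6}, {s0, s1, s2, s4}, {s0, s2, s3, s4, s5, s6}.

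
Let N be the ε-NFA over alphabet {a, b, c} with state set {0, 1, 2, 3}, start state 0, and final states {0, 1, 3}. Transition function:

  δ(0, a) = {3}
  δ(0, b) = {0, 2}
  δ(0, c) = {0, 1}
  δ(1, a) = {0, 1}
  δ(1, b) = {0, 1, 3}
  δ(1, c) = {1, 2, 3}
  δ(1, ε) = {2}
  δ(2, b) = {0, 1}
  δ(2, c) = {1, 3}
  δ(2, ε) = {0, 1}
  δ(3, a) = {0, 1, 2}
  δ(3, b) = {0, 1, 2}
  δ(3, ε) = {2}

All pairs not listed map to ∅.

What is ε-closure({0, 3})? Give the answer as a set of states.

Begin with {0, 3}.
3 →ε {2}; add 2.
2 →ε {0, 1}; add 1.
ε-closure = {0, 1, 2, 3}.

{0, 1, 2, 3}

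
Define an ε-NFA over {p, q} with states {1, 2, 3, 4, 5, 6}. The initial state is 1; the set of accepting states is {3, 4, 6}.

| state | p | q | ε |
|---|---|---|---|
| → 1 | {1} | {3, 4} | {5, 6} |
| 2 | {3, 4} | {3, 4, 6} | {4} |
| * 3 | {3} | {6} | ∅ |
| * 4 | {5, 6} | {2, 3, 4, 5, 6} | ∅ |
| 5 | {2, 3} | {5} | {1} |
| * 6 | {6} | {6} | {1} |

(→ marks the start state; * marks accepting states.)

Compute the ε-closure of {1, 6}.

Begin with {1, 6}.
1 →ε {5, 6}; add 5.
ε-closure = {1, 5, 6}.

{1, 5, 6}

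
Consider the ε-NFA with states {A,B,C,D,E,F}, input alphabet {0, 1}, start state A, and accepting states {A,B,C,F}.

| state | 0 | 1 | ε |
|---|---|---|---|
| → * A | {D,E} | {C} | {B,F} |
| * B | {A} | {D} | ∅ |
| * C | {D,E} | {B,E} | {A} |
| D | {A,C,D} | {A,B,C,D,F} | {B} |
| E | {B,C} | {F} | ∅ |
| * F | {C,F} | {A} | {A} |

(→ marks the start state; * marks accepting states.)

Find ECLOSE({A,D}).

Begin with {A,D}.
A →ε {B,F}; add B, F.
ε-closure = {A,B,D,F}.

{A,B,D,F}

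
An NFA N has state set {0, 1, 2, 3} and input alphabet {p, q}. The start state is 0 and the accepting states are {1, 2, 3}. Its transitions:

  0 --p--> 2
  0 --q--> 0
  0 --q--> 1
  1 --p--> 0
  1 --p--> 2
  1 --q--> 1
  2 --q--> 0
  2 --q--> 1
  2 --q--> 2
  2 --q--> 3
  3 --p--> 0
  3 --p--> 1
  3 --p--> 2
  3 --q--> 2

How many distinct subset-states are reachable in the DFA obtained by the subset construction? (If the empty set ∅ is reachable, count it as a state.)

7

Start state of the DFA: {0}.
{0} --p--> {2}  [new]
{0} --q--> {0, 1}  [new]
{2} --p--> ∅  [new]
{2} --q--> {0, 1, 2, 3}  [new]
{0, 1} --p--> {0, 2}  [new]
{0, 1} --q--> {0, 1}  [seen]
∅ --p--> ∅  [seen]
∅ --q--> ∅  [seen]
{0, 1, 2, 3} --p--> {0, 1, 2}  [new]
{0, 1, 2, 3} --q--> {0, 1, 2, 3}  [seen]
{0, 2} --p--> {2}  [seen]
{0, 2} --q--> {0, 1, 2, 3}  [seen]
{0, 1, 2} --p--> {0, 2}  [seen]
{0, 1, 2} --q--> {0, 1, 2, 3}  [seen]
Reachable DFA states: {0}, {2}, {0, 1}, ∅, {0, 1, 2, 3}, {0, 2}, {0, 1, 2}.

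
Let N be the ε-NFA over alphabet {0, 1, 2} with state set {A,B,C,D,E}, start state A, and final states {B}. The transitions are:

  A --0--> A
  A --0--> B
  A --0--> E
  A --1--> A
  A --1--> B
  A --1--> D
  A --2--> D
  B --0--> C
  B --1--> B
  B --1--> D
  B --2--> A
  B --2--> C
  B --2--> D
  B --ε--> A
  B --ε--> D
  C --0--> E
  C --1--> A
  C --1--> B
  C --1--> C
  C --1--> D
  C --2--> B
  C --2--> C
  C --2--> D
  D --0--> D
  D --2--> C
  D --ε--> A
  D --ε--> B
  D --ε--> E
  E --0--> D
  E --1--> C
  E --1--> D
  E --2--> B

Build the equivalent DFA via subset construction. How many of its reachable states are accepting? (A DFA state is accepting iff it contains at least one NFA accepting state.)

Start state of the DFA: {A} (ε-closure of the NFA start).
{A} --0--> {A,B,D,E}  [new]
{A} --1--> {A,B,D,E}  [seen]
{A} --2--> {A,B,D,E}  [seen]
{A,B,D,E} --0--> {A,B,C,D,E}  [new]
{A,B,D,E} --1--> {A,B,C,D,E}  [seen]
{A,B,D,E} --2--> {A,B,C,D,E}  [seen]
{A,B,C,D,E} --0--> {A,B,C,D,E}  [seen]
{A,B,C,D,E} --1--> {A,B,C,D,E}  [seen]
{A,B,C,D,E} --2--> {A,B,C,D,E}  [seen]
Reachable DFA states: {A}, {A,B,D,E}, {A,B,C,D,E}.
Accepting DFA states (contain an NFA accepting state): {A,B,D,E}, {A,B,C,D,E}.

2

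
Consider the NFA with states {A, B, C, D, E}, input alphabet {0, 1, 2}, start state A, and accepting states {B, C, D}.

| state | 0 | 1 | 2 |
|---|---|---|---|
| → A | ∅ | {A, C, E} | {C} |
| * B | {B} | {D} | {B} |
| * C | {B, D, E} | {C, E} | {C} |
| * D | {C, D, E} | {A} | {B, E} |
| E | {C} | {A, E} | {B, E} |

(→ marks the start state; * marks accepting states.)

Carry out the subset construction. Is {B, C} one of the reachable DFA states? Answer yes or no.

yes

Start state of the DFA: {A}.
{A} --0--> ∅  [new]
{A} --1--> {A, C, E}  [new]
{A} --2--> {C}  [new]
∅ --0--> ∅  [seen]
∅ --1--> ∅  [seen]
∅ --2--> ∅  [seen]
{A, C, E} --0--> {B, C, D, E}  [new]
{A, C, E} --1--> {A, C, E}  [seen]
{A, C, E} --2--> {B, C, E}  [new]
{C} --0--> {B, D, E}  [new]
{C} --1--> {C, E}  [new]
{C} --2--> {C}  [seen]
{B, C, D, E} --0--> {B, C, D, E}  [seen]
{B, C, D, E} --1--> {A, C, D, E}  [new]
{B, C, D, E} --2--> {B, C, E}  [seen]
{B, C, E} --0--> {B, C, D, E}  [seen]
{B, C, E} --1--> {A, C, D, E}  [seen]
{B, C, E} --2--> {B, C, E}  [seen]
{B, D, E} --0--> {B, C, D, E}  [seen]
{B, D, E} --1--> {A, D, E}  [new]
{B, D, E} --2--> {B, E}  [new]
{C, E} --0--> {B, C, D, E}  [seen]
{C, E} --1--> {A, C, E}  [seen]
{C, E} --2--> {B, C, E}  [seen]
{A, C, D, E} --0--> {B, C, D, E}  [seen]
{A, C, D, E} --1--> {A, C, E}  [seen]
{A, C, D, E} --2--> {B, C, E}  [seen]
{A, D, E} --0--> {C, D, E}  [new]
{A, D, E} --1--> {A, C, E}  [seen]
{A, D, E} --2--> {B, C, E}  [seen]
{B, E} --0--> {B, C}  [new]
{B, E} --1--> {A, D, E}  [seen]
{B, E} --2--> {B, E}  [seen]
{C, D, E} --0--> {B, C, D, E}  [seen]
{C, D, E} --1--> {A, C, E}  [seen]
{C, D, E} --2--> {B, C, E}  [seen]
{B, C} --0--> {B, D, E}  [seen]
{B, C} --1--> {C, D, E}  [seen]
{B, C} --2--> {B, C}  [seen]
Reachable DFA states: {A}, ∅, {A, C, E}, {C}, {B, C, D, E}, {B, C, E}, {B, D, E}, {C, E}, {A, C, D, E}, {A, D, E}, {B, E}, {C, D, E}, {B, C}.
{B, C} is among them.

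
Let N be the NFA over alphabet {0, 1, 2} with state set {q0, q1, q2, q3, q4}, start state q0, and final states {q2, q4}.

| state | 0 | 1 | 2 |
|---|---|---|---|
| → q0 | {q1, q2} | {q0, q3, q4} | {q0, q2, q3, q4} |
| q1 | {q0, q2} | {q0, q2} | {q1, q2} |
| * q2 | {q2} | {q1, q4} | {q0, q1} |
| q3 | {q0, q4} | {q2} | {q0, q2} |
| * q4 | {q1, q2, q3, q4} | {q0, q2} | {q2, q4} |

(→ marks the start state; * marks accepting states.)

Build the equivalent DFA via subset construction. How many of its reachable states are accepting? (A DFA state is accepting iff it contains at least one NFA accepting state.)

8

Start state of the DFA: {q0}.
{q0} --0--> {q1, q2}  [new]
{q0} --1--> {q0, q3, q4}  [new]
{q0} --2--> {q0, q2, q3, q4}  [new]
{q1, q2} --0--> {q0, q2}  [new]
{q1, q2} --1--> {q0, q1, q2, q4}  [new]
{q1, q2} --2--> {q0, q1, q2}  [new]
{q0, q3, q4} --0--> {q0, q1, q2, q3, q4}  [new]
{q0, q3, q4} --1--> {q0, q2, q3, q4}  [seen]
{q0, q3, q4} --2--> {q0, q2, q3, q4}  [seen]
{q0, q2, q3, q4} --0--> {q0, q1, q2, q3, q4}  [seen]
{q0, q2, q3, q4} --1--> {q0, q1, q2, q3, q4}  [seen]
{q0, q2, q3, q4} --2--> {q0, q1, q2, q3, q4}  [seen]
{q0, q2} --0--> {q1, q2}  [seen]
{q0, q2} --1--> {q0, q1, q3, q4}  [new]
{q0, q2} --2--> {q0, q1, q2, q3, q4}  [seen]
{q0, q1, q2, q4} --0--> {q0, q1, q2, q3, q4}  [seen]
{q0, q1, q2, q4} --1--> {q0, q1, q2, q3, q4}  [seen]
{q0, q1, q2, q4} --2--> {q0, q1, q2, q3, q4}  [seen]
{q0, q1, q2} --0--> {q0, q1, q2}  [seen]
{q0, q1, q2} --1--> {q0, q1, q2, q3, q4}  [seen]
{q0, q1, q2} --2--> {q0, q1, q2, q3, q4}  [seen]
{q0, q1, q2, q3, q4} --0--> {q0, q1, q2, q3, q4}  [seen]
{q0, q1, q2, q3, q4} --1--> {q0, q1, q2, q3, q4}  [seen]
{q0, q1, q2, q3, q4} --2--> {q0, q1, q2, q3, q4}  [seen]
{q0, q1, q3, q4} --0--> {q0, q1, q2, q3, q4}  [seen]
{q0, q1, q3, q4} --1--> {q0, q2, q3, q4}  [seen]
{q0, q1, q3, q4} --2--> {q0, q1, q2, q3, q4}  [seen]
Reachable DFA states: {q0}, {q1, q2}, {q0, q3, q4}, {q0, q2, q3, q4}, {q0, q2}, {q0, q1, q2, q4}, {q0, q1, q2}, {q0, q1, q2, q3, q4}, {q0, q1, q3, q4}.
Accepting DFA states (contain an NFA accepting state): {q1, q2}, {q0, q3, q4}, {q0, q2, q3, q4}, {q0, q2}, {q0, q1, q2, q4}, {q0, q1, q2}, {q0, q1, q2, q3, q4}, {q0, q1, q3, q4}.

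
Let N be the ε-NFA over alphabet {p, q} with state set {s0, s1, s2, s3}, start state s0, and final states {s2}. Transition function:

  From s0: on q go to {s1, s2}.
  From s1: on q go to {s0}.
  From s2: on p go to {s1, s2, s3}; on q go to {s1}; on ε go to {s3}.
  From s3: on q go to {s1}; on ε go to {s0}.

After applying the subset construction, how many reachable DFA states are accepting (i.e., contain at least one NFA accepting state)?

Start state of the DFA: {s0} (ε-closure of the NFA start).
{s0} --p--> ∅  [new]
{s0} --q--> {s0, s1, s2, s3}  [new]
∅ --p--> ∅  [seen]
∅ --q--> ∅  [seen]
{s0, s1, s2, s3} --p--> {s0, s1, s2, s3}  [seen]
{s0, s1, s2, s3} --q--> {s0, s1, s2, s3}  [seen]
Reachable DFA states: {s0}, ∅, {s0, s1, s2, s3}.
Accepting DFA states (contain an NFA accepting state): {s0, s1, s2, s3}.

1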